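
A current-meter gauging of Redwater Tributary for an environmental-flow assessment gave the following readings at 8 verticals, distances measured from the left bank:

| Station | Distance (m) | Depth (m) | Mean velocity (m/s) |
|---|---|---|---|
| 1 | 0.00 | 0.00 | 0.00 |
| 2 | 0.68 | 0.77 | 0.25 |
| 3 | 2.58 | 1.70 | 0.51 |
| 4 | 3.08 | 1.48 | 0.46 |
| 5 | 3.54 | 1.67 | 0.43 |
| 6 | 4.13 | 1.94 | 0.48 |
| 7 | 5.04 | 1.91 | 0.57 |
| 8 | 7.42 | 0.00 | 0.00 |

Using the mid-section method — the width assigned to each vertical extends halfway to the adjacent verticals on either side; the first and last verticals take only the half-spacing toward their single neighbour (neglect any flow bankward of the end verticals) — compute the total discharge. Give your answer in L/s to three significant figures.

4480 L/s

w_2 = (2.58 − 0.00)/2 = 1.29 m; q_2 = 0.25 × 0.77 × 1.29 = 0.2483 m³/s
w_3 = (3.08 − 0.68)/2 = 1.2 m; q_3 = 0.51 × 1.70 × 1.2 = 1.040 m³/s
w_4 = (3.54 − 2.58)/2 = 0.48 m; q_4 = 0.46 × 1.48 × 0.48 = 0.3268 m³/s
w_5 = (4.13 − 3.08)/2 = 0.525 m; q_5 = 0.43 × 1.67 × 0.525 = 0.3770 m³/s
w_6 = (5.04 − 3.54)/2 = 0.75 m; q_6 = 0.48 × 1.94 × 0.75 = 0.6984 m³/s
w_7 = (7.42 − 4.13)/2 = 1.645 m; q_7 = 0.57 × 1.91 × 1.645 = 1.791 m³/s
Stations 1, 8 contribute zero (depth or velocity is 0).
Q = Σ qᵢ = 4.482 m³/s
= 4.482 × 1000 = 4482 L/s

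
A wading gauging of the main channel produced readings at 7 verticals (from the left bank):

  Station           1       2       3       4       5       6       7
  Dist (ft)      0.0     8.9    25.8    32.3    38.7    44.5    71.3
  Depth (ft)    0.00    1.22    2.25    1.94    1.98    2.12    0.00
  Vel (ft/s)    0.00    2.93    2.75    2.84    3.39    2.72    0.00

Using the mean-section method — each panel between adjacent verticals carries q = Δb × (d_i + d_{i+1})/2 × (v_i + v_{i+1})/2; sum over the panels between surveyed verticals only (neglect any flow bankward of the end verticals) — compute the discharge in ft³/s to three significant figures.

Panel 1-2: Δb = 8.9 ft, d̄ = (0.00+1.22)/2 = 0.61, v̄ = (0.00+2.93)/2 = 1.465 → q = 8.9×0.61×1.465 = 7.953 ft³/s
Panel 2-3: Δb = 16.9 ft, d̄ = (1.22+2.25)/2 = 1.735, v̄ = (2.93+2.75)/2 = 2.84 → q = 16.9×1.735×2.84 = 83.27 ft³/s
Panel 3-4: Δb = 6.5 ft, d̄ = (2.25+1.94)/2 = 2.095, v̄ = (2.75+2.84)/2 = 2.795 → q = 6.5×2.095×2.795 = 38.06 ft³/s
Panel 4-5: Δb = 6.4 ft, d̄ = (1.94+1.98)/2 = 1.96, v̄ = (2.84+3.39)/2 = 3.115 → q = 6.4×1.96×3.115 = 39.07 ft³/s
Panel 5-6: Δb = 5.8 ft, d̄ = (1.98+2.12)/2 = 2.05, v̄ = (3.39+2.72)/2 = 3.055 → q = 5.8×2.05×3.055 = 36.32 ft³/s
Panel 6-7: Δb = 26.8 ft, d̄ = (2.12+0.00)/2 = 1.06, v̄ = (2.72+0.00)/2 = 1.36 → q = 26.8×1.06×1.36 = 38.63 ft³/s
Q = Σ q = 243.3 ft³/s

243 ft³/s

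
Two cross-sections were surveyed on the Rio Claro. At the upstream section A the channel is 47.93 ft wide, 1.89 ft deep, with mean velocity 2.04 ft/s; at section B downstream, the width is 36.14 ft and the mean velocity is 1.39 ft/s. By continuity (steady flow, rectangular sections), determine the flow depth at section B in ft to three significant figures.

Q = A₁V₁ = (47.93×1.89) × 2.04 = 184.8 ft³/s
d₂ = Q/(b₂ V₂) = 184.8/(36.14×1.39) = 3.679 ft

3.68 ft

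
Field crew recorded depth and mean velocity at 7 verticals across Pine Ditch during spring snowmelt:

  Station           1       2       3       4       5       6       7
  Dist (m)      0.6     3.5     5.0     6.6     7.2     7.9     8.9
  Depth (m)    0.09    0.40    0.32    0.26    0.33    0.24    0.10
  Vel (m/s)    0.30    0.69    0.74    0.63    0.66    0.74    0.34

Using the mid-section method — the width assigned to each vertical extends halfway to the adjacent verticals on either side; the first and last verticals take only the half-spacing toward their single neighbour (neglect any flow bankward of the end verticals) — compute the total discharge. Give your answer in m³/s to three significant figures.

w_1 = (3.5 − 0.6)/2 = 1.45 m; q_1 = 0.30 × 0.09 × 1.45 = 0.03915 m³/s
w_2 = (5.0 − 0.6)/2 = 2.2 m; q_2 = 0.69 × 0.40 × 2.2 = 0.6072 m³/s
w_3 = (6.6 − 3.5)/2 = 1.55 m; q_3 = 0.74 × 0.32 × 1.55 = 0.3670 m³/s
w_4 = (7.2 − 5.0)/2 = 1.1 m; q_4 = 0.63 × 0.26 × 1.1 = 0.1802 m³/s
w_5 = (7.9 − 6.6)/2 = 0.65 m; q_5 = 0.66 × 0.33 × 0.65 = 0.1416 m³/s
w_6 = (8.9 − 7.2)/2 = 0.85 m; q_6 = 0.74 × 0.24 × 0.85 = 0.1510 m³/s
w_7 = (8.9 − 7.9)/2 = 0.5 m; q_7 = 0.34 × 0.10 × 0.5 = 0.01700 m³/s
Q = Σ qᵢ = 1.503 m³/s

1.50 m³/s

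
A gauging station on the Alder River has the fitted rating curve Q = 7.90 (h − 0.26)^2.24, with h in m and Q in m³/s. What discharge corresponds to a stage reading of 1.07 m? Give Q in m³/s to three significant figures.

Q = 7.90 × (1.07 − 0.26)^2.24 = 7.90 × 0.81^2.24 = 4.928 m³/s

4.93 m³/s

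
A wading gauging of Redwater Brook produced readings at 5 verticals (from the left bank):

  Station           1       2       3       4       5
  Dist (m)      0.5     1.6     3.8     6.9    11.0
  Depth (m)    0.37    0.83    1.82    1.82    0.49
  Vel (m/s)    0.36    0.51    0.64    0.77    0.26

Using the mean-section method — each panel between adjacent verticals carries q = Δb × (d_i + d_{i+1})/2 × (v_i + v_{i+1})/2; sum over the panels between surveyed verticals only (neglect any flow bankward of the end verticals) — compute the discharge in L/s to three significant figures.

8380 L/s

Panel 1-2: Δb = 1.1 m, d̄ = (0.37+0.83)/2 = 0.6, v̄ = (0.36+0.51)/2 = 0.435 → q = 1.1×0.6×0.435 = 0.2871 m³/s
Panel 2-3: Δb = 2.2 m, d̄ = (0.83+1.82)/2 = 1.325, v̄ = (0.51+0.64)/2 = 0.575 → q = 2.2×1.325×0.575 = 1.676 m³/s
Panel 3-4: Δb = 3.1 m, d̄ = (1.82+1.82)/2 = 1.82, v̄ = (0.64+0.77)/2 = 0.705 → q = 3.1×1.82×0.705 = 3.978 m³/s
Panel 4-5: Δb = 4.1 m, d̄ = (1.82+0.49)/2 = 1.155, v̄ = (0.77+0.26)/2 = 0.515 → q = 4.1×1.155×0.515 = 2.439 m³/s
Q = Σ q = 8.380 m³/s
= 8.380 × 1000 = 8380 L/s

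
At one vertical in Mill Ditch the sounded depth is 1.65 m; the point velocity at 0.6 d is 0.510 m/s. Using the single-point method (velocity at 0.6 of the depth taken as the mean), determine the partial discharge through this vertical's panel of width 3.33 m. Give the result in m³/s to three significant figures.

v̄ = v₀.₆ = 0.510 m/s
q = v̄ × d × w = 0.5100 × 1.65 × 3.33 = 2.802 m³/s

2.80 m³/s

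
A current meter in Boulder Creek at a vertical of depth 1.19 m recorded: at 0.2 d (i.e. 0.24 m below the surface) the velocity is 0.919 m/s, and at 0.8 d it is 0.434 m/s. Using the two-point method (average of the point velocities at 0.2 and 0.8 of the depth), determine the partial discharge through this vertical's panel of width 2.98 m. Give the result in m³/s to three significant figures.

2.40 m³/s

v̄ = (0.919 + 0.434) / 2 = 0.6765 m/s
q = v̄ × d × w = 0.6765 × 1.19 × 2.98 = 2.399 m³/s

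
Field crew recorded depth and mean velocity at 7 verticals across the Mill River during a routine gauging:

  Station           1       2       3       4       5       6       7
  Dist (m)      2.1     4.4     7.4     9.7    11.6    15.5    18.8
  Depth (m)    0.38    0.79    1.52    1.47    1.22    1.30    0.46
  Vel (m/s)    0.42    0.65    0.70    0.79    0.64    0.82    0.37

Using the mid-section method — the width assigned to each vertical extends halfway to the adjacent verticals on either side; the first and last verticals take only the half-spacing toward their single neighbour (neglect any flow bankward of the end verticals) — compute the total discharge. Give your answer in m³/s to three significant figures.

13.2 m³/s

w_1 = (4.4 − 2.1)/2 = 1.15 m; q_1 = 0.42 × 0.38 × 1.15 = 0.1835 m³/s
w_2 = (7.4 − 2.1)/2 = 2.65 m; q_2 = 0.65 × 0.79 × 2.65 = 1.361 m³/s
w_3 = (9.7 − 4.4)/2 = 2.65 m; q_3 = 0.70 × 1.52 × 2.65 = 2.820 m³/s
w_4 = (11.6 − 7.4)/2 = 2.1 m; q_4 = 0.79 × 1.47 × 2.1 = 2.439 m³/s
w_5 = (15.5 − 9.7)/2 = 2.9 m; q_5 = 0.64 × 1.22 × 2.9 = 2.264 m³/s
w_6 = (18.8 − 11.6)/2 = 3.6 m; q_6 = 0.82 × 1.30 × 3.6 = 3.838 m³/s
w_7 = (18.8 − 15.5)/2 = 1.65 m; q_7 = 0.37 × 0.46 × 1.65 = 0.2808 m³/s
Q = Σ qᵢ = 13.19 m³/s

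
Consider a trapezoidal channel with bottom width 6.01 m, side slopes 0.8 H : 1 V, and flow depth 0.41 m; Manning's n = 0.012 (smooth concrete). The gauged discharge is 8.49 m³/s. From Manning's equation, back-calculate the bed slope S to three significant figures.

A = (b + z·y)·y = (6.01 + 0.8×0.41)×0.41 = 2.599 m²
P = b + 2y√(1+z²) = 6.01 + 2×0.41×√(1+0.8²) = 7.060 m
R = A/P = 2.599/7.060 = 0.3681 m
S = (Q·n / (1·A·R^(2/3)))² = (8.49×0.012 / (1×2.599×0.5136))² = 0.005827

0.00583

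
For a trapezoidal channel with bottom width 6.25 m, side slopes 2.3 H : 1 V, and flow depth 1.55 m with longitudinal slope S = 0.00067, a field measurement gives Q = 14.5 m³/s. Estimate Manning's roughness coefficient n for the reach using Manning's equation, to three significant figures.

A = (b + z·y)·y = (6.25 + 2.3×1.55)×1.55 = 15.21 m²
P = b + 2y√(1+z²) = 6.25 + 2×1.55×√(1+2.3²) = 14.02 m
R = A/P = 15.21/14.02 = 1.085 m
n = (1/Q)·A·R^(2/3)·S^(1/2) = (1/14.5) × 15.21 × 1.056 × 0.02588 = 0.02867

0.0287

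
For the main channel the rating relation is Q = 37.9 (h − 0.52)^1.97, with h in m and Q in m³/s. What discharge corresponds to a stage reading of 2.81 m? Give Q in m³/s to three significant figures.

Q = 37.9 × (2.81 − 0.52)^1.97 = 37.9 × 2.29^1.97 = 193.9 m³/s

194 m³/s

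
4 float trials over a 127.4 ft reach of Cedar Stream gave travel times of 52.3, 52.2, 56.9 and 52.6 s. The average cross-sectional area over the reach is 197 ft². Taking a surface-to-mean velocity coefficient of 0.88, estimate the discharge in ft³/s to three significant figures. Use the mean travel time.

t̄ = (52.3 + 52.2 + 56.9 + 52.6) / 4 = 53.5 s
v_surface = L / t̄ = 127.4 / 53.5 = 2.381 ft/s
v_mean = 0.88 × 2.381 = 2.096 ft/s
Q = A × v_mean = 197 × 2.096 = 412.8 ft³/s

413 ft³/s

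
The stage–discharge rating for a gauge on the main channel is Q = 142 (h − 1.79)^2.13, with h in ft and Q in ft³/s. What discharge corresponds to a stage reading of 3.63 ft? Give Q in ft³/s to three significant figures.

520 ft³/s

Q = 142 × (3.63 − 1.79)^2.13 = 142 × 1.84^2.13 = 520.4 ft³/s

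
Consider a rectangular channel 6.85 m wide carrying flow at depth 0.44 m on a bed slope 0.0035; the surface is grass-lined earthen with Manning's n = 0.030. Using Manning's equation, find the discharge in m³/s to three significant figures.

A = b·y = 6.85 × 0.44 = 3.014 m²
P = b + 2y = 6.85 + 2×0.44 = 7.730 m
R = A/P = 3.014/7.730 = 0.3899 m
Q = (1/n)·A·R^(2/3)·S^(1/2) = (1/0.030) × 3.014 × 0.3899^(2/3) × 0.0035^(1/2) = 3.172 m³/s

3.17 m³/s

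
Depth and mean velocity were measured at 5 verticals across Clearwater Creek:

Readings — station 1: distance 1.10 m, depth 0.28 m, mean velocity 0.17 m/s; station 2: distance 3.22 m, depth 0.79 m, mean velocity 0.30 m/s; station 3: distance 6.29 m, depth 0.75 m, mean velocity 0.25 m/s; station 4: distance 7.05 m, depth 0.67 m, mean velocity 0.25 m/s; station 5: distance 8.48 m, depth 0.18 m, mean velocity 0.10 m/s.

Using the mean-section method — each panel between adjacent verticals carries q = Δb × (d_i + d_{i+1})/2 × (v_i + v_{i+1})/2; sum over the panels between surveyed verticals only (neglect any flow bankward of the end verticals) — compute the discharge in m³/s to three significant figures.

Panel 1-2: Δb = 2.12 m, d̄ = (0.28+0.79)/2 = 0.535, v̄ = (0.17+0.30)/2 = 0.235 → q = 2.12×0.535×0.235 = 0.2665 m³/s
Panel 2-3: Δb = 3.07 m, d̄ = (0.79+0.75)/2 = 0.77, v̄ = (0.30+0.25)/2 = 0.275 → q = 3.07×0.77×0.275 = 0.6501 m³/s
Panel 3-4: Δb = 0.76 m, d̄ = (0.75+0.67)/2 = 0.71, v̄ = (0.25+0.25)/2 = 0.25 → q = 0.76×0.71×0.25 = 0.1349 m³/s
Panel 4-5: Δb = 1.43 m, d̄ = (0.67+0.18)/2 = 0.425, v̄ = (0.25+0.10)/2 = 0.175 → q = 1.43×0.425×0.175 = 0.1064 m³/s
Q = Σ q = 1.158 m³/s

1.16 m³/s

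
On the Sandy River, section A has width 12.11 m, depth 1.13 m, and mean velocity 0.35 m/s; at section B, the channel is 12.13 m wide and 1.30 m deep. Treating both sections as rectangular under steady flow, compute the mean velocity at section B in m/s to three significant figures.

Q = A₁V₁ = (12.11×1.13) × 0.35 = 4.790 m³/s
A₂ = 12.13 × 1.30 = 15.77 m²
V₂ = Q/A₂ = 4.790/15.77 = 0.3037 m/s

0.304 m/s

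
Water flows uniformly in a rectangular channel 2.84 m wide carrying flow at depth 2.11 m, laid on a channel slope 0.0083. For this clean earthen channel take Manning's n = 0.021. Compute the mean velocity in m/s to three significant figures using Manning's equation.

A = b·y = 2.84 × 2.11 = 5.992 m²
P = b + 2y = 2.84 + 2×2.11 = 7.060 m
R = A/P = 5.992/7.060 = 0.8488 m
Q = (1/n)·A·R^(2/3)·S^(1/2) = (1/0.021) × 5.992 × 0.8488^(2/3) × 0.0083^(1/2) = 23.31 m³/s
V = Q/A = 23.31/5.992 = 3.889 m/s

3.89 m/s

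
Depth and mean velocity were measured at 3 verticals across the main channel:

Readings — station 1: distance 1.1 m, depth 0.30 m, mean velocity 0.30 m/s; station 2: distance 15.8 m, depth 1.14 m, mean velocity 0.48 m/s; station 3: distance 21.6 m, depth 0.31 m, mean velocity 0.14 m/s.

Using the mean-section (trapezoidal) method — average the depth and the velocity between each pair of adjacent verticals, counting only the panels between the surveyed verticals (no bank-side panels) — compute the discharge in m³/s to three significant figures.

5.43 m³/s

Panel 1-2: Δb = 14.7 m, d̄ = (0.30+1.14)/2 = 0.72, v̄ = (0.30+0.48)/2 = 0.39 → q = 14.7×0.72×0.39 = 4.128 m³/s
Panel 2-3: Δb = 5.8 m, d̄ = (1.14+0.31)/2 = 0.725, v̄ = (0.48+0.14)/2 = 0.31 → q = 5.8×0.725×0.31 = 1.304 m³/s
Q = Σ q = 5.431 m³/s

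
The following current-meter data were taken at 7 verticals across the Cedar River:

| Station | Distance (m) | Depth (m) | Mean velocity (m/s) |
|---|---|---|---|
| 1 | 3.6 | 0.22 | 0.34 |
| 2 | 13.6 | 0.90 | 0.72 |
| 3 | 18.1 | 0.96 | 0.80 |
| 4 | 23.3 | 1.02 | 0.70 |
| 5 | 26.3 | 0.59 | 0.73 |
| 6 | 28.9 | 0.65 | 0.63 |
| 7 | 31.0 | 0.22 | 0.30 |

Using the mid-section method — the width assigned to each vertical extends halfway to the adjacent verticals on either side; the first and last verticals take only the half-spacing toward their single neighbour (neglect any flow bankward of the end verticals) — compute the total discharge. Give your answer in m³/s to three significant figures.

w_1 = (13.6 − 3.6)/2 = 5 m; q_1 = 0.34 × 0.22 × 5 = 0.3740 m³/s
w_2 = (18.1 − 3.6)/2 = 7.25 m; q_2 = 0.72 × 0.90 × 7.25 = 4.698 m³/s
w_3 = (23.3 − 13.6)/2 = 4.85 m; q_3 = 0.80 × 0.96 × 4.85 = 3.725 m³/s
w_4 = (26.3 − 18.1)/2 = 4.1 m; q_4 = 0.70 × 1.02 × 4.1 = 2.927 m³/s
w_5 = (28.9 − 23.3)/2 = 2.8 m; q_5 = 0.73 × 0.59 × 2.8 = 1.206 m³/s
w_6 = (31.0 − 26.3)/2 = 2.35 m; q_6 = 0.63 × 0.65 × 2.35 = 0.9623 m³/s
w_7 = (31.0 − 28.9)/2 = 1.05 m; q_7 = 0.30 × 0.22 × 1.05 = 0.06930 m³/s
Q = Σ qᵢ = 13.96 m³/s

14.0 m³/s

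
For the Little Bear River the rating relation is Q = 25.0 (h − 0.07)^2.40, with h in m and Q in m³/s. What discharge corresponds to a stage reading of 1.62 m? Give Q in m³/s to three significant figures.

71.6 m³/s

Q = 25.0 × (1.62 − 0.07)^2.40 = 25.0 × 1.55^2.40 = 71.57 m³/s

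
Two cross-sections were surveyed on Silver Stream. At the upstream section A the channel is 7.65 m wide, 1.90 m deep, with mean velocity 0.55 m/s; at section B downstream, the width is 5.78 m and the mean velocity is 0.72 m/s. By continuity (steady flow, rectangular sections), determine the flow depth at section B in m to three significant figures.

Q = A₁V₁ = (7.65×1.90) × 0.55 = 7.994 m³/s
d₂ = Q/(b₂ V₂) = 7.994/(5.78×0.72) = 1.921 m

1.92 m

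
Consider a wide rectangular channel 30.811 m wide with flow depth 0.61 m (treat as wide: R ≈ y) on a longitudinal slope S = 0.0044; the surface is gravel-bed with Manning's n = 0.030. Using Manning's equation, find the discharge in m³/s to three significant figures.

A = b·y = 30.811 × 0.61 = 18.79 m²
Wide channel: R ≈ y = 0.61 m
Q = (1/n)·A·R^(2/3)·S^(1/2) = (1/0.030) × 18.79 × 0.6100^(2/3) × 0.0044^(1/2) = 29.89 m³/s

29.9 m³/s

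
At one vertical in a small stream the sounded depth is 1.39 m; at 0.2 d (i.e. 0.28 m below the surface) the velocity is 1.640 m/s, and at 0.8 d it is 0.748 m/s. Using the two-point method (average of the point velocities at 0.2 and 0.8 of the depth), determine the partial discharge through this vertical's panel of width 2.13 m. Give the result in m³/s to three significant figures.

v̄ = (1.640 + 0.748) / 2 = 1.194 m/s
q = v̄ × d × w = 1.194 × 1.39 × 2.13 = 3.535 m³/s

3.54 m³/s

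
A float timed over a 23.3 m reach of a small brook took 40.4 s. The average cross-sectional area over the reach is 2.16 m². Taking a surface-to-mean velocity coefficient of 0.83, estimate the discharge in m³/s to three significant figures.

1.03 m³/s

v_surface = L / t̄ = 23.3 / 40.4 = 0.5767 m/s
v_mean = 0.83 × 0.5767 = 0.4787 m/s
Q = A × v_mean = 2.16 × 0.4787 = 1.034 m³/s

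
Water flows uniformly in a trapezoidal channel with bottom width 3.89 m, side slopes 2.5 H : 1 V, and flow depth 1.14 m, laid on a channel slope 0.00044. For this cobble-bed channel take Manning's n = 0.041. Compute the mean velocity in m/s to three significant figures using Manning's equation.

A = (b + z·y)·y = (3.89 + 2.5×1.14)×1.14 = 7.684 m²
P = b + 2y√(1+z²) = 3.89 + 2×1.14×√(1+2.5²) = 10.03 m
R = A/P = 7.684/10.03 = 0.7661 m
Q = (1/n)·A·R^(2/3)·S^(1/2) = (1/0.041) × 7.684 × 0.7661^(2/3) × 0.00044^(1/2) = 3.291 m³/s
V = Q/A = 3.291/7.684 = 0.4284 m/s

0.428 m/s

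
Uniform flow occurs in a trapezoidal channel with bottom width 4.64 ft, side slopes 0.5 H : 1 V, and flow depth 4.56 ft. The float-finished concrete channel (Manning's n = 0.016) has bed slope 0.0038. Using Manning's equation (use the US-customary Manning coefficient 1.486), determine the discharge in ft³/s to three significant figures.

299 ft³/s

A = (b + z·y)·y = (4.64 + 0.5×4.56)×4.56 = 31.56 ft²
P = b + 2y√(1+z²) = 4.64 + 2×4.56×√(1+0.5²) = 14.84 ft
R = A/P = 31.56/14.84 = 2.127 ft
Q = (1.486/n)·A·R^(2/3)·S^(1/2) = (1.486/0.016) × 31.56 × 2.127^(2/3) × 0.0038^(1/2) = 298.8 ft³/s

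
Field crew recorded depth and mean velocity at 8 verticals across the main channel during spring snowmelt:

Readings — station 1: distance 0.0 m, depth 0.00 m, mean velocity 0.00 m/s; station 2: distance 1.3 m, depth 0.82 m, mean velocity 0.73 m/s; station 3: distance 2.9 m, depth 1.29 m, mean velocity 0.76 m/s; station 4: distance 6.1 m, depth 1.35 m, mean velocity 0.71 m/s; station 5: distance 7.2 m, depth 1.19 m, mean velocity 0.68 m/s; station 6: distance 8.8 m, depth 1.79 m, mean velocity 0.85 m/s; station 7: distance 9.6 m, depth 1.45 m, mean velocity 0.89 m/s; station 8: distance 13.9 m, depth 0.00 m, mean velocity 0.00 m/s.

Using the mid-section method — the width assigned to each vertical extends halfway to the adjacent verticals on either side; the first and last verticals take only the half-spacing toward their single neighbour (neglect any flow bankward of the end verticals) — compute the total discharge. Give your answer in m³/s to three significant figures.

11.5 m³/s

w_2 = (2.9 − 0.0)/2 = 1.45 m; q_2 = 0.73 × 0.82 × 1.45 = 0.8680 m³/s
w_3 = (6.1 − 1.3)/2 = 2.4 m; q_3 = 0.76 × 1.29 × 2.4 = 2.353 m³/s
w_4 = (7.2 − 2.9)/2 = 2.15 m; q_4 = 0.71 × 1.35 × 2.15 = 2.061 m³/s
w_5 = (8.8 − 6.1)/2 = 1.35 m; q_5 = 0.68 × 1.19 × 1.35 = 1.092 m³/s
w_6 = (9.6 − 7.2)/2 = 1.2 m; q_6 = 0.85 × 1.79 × 1.2 = 1.826 m³/s
w_7 = (13.9 − 8.8)/2 = 2.55 m; q_7 = 0.89 × 1.45 × 2.55 = 3.291 m³/s
Stations 1, 8 contribute zero (depth or velocity is 0).
Q = Σ qᵢ = 11.49 m³/s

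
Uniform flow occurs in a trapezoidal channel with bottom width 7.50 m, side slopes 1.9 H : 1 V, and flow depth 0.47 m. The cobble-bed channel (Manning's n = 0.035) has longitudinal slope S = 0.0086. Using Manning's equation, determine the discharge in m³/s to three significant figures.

A = (b + z·y)·y = (7.50 + 1.9×0.47)×0.47 = 3.945 m²
P = b + 2y√(1+z²) = 7.50 + 2×0.47×√(1+1.9²) = 9.518 m
R = A/P = 3.945/9.518 = 0.4144 m
Q = (1/n)·A·R^(2/3)·S^(1/2) = (1/0.035) × 3.945 × 0.4144^(2/3) × 0.0086^(1/2) = 5.810 m³/s

5.81 m³/s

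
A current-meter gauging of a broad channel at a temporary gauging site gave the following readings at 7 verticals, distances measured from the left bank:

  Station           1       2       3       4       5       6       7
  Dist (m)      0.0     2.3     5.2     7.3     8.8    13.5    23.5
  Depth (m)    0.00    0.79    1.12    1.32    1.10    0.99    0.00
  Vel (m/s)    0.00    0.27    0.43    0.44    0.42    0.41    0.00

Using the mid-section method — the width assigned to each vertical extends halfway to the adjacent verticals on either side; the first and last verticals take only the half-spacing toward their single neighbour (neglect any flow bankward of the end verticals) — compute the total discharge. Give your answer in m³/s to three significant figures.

w_2 = (5.2 − 0.0)/2 = 2.6 m; q_2 = 0.27 × 0.79 × 2.6 = 0.5546 m³/s
w_3 = (7.3 − 2.3)/2 = 2.5 m; q_3 = 0.43 × 1.12 × 2.5 = 1.204 m³/s
w_4 = (8.8 − 5.2)/2 = 1.8 m; q_4 = 0.44 × 1.32 × 1.8 = 1.045 m³/s
w_5 = (13.5 − 7.3)/2 = 3.1 m; q_5 = 0.42 × 1.10 × 3.1 = 1.432 m³/s
w_6 = (23.5 − 8.8)/2 = 7.35 m; q_6 = 0.41 × 0.99 × 7.35 = 2.983 m³/s
Stations 1, 7 contribute zero (depth or velocity is 0).
Q = Σ qᵢ = 7.220 m³/s

7.22 m³/s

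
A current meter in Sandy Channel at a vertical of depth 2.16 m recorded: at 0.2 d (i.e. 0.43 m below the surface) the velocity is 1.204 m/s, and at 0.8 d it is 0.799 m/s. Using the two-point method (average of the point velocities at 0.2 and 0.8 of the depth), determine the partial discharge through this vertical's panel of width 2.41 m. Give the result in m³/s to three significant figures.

5.21 m³/s

v̄ = (1.204 + 0.799) / 2 = 1.002 m/s
q = v̄ × d × w = 1.002 × 2.16 × 2.41 = 5.213 m³/s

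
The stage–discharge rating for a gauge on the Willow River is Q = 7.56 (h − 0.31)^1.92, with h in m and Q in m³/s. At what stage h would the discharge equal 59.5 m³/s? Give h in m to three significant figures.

h − h₀ = (Q/C)^(1/b) = (59.5/7.56)^(1/1.92) = 2.929 m
h = 0.31 + 2.929 = 3.239 m

3.24 m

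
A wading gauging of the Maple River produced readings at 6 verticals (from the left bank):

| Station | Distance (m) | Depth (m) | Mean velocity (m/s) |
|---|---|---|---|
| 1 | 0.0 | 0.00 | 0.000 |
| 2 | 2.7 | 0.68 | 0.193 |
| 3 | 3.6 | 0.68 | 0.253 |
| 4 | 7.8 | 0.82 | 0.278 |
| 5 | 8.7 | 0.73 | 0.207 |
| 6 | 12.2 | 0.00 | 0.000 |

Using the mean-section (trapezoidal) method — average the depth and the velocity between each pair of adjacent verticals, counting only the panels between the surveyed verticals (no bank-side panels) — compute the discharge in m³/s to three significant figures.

1.36 m³/s

Panel 1-2: Δb = 2.7 m, d̄ = (0.00+0.68)/2 = 0.34, v̄ = (0.000+0.193)/2 = 0.0965 → q = 2.7×0.34×0.0965 = 0.08859 m³/s
Panel 2-3: Δb = 0.9 m, d̄ = (0.68+0.68)/2 = 0.68, v̄ = (0.193+0.253)/2 = 0.223 → q = 0.9×0.68×0.223 = 0.1365 m³/s
Panel 3-4: Δb = 4.2 m, d̄ = (0.68+0.82)/2 = 0.75, v̄ = (0.253+0.278)/2 = 0.2655 → q = 4.2×0.75×0.2655 = 0.8363 m³/s
Panel 4-5: Δb = 0.9 m, d̄ = (0.82+0.73)/2 = 0.775, v̄ = (0.278+0.207)/2 = 0.2425 → q = 0.9×0.775×0.2425 = 0.1691 m³/s
Panel 5-6: Δb = 3.5 m, d̄ = (0.73+0.00)/2 = 0.365, v̄ = (0.207+0.000)/2 = 0.1035 → q = 3.5×0.365×0.1035 = 0.1322 m³/s
Q = Σ q = 1.363 m³/s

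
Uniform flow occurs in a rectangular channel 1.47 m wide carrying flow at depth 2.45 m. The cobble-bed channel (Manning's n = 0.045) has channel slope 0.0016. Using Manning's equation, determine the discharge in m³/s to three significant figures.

A = b·y = 1.47 × 2.45 = 3.602 m²
P = b + 2y = 1.47 + 2×2.45 = 6.370 m
R = A/P = 3.602/6.370 = 0.5654 m
Q = (1/n)·A·R^(2/3)·S^(1/2) = (1/0.045) × 3.602 × 0.5654^(2/3) × 0.0016^(1/2) = 2.189 m³/s

2.19 m³/s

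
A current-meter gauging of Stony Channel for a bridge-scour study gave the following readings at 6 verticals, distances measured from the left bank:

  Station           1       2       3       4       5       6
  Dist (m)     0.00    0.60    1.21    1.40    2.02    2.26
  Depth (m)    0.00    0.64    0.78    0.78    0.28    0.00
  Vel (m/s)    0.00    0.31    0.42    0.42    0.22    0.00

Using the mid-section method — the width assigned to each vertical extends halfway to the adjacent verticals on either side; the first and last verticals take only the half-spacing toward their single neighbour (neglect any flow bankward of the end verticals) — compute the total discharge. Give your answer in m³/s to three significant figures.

0.410 m³/s

w_2 = (1.21 − 0.00)/2 = 0.605 m; q_2 = 0.31 × 0.64 × 0.605 = 0.1200 m³/s
w_3 = (1.40 − 0.60)/2 = 0.4 m; q_3 = 0.42 × 0.78 × 0.4 = 0.1310 m³/s
w_4 = (2.02 − 1.21)/2 = 0.405 m; q_4 = 0.42 × 0.78 × 0.405 = 0.1327 m³/s
w_5 = (2.26 − 1.40)/2 = 0.43 m; q_5 = 0.22 × 0.28 × 0.43 = 0.02649 m³/s
Stations 1, 6 contribute zero (depth or velocity is 0).
Q = Σ qᵢ = 0.4102 m³/s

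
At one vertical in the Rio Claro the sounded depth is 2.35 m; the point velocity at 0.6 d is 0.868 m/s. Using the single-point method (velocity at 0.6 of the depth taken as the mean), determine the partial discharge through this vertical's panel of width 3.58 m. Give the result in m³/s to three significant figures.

v̄ = v₀.₆ = 0.868 m/s
q = v̄ × d × w = 0.8680 × 2.35 × 3.58 = 7.302 m³/s

7.30 m³/s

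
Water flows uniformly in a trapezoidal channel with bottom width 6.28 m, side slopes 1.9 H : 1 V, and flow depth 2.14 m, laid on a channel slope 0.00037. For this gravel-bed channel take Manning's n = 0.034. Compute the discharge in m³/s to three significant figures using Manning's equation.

A = (b + z·y)·y = (6.28 + 1.9×2.14)×2.14 = 22.14 m²
P = b + 2y√(1+z²) = 6.28 + 2×2.14×√(1+1.9²) = 15.47 m
R = A/P = 22.14/15.47 = 1.431 m
Q = (1/n)·A·R^(2/3)·S^(1/2) = (1/0.034) × 22.14 × 1.431^(2/3) × 0.00037^(1/2) = 15.91 m³/s

15.9 m³/s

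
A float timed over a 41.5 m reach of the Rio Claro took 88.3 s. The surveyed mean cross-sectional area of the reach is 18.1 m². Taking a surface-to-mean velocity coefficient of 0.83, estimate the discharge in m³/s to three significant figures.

v_surface = L / t̄ = 41.5 / 88.3 = 0.4700 m/s
v_mean = 0.83 × 0.4700 = 0.3901 m/s
Q = A × v_mean = 18.1 × 0.3901 = 7.061 m³/s

7.06 m³/s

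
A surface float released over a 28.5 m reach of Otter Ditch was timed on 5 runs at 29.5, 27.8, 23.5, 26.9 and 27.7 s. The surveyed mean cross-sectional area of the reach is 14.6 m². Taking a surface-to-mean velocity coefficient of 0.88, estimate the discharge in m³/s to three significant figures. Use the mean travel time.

t̄ = (29.5 + 27.8 + 23.5 + 26.9 + 27.7) / 5 = 27.08 s
v_surface = L / t̄ = 28.5 / 27.08 = 1.052 m/s
v_mean = 0.88 × 1.052 = 0.9261 m/s
Q = A × v_mean = 14.6 × 0.9261 = 13.52 m³/s

13.5 m³/s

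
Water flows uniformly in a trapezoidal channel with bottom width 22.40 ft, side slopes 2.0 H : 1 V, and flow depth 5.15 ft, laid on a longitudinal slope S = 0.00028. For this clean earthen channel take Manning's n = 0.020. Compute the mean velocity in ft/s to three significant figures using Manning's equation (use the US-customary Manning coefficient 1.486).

A = (b + z·y)·y = (22.40 + 2.0×5.15)×5.15 = 168.4 ft²
P = b + 2y√(1+z²) = 22.40 + 2×5.15×√(1+2.0²) = 45.43 ft
R = A/P = 168.4/45.43 = 3.707 ft
Q = (1.486/n)·A·R^(2/3)·S^(1/2) = (1.486/0.020) × 168.4 × 3.707^(2/3) × 0.00028^(1/2) = 501.5 ft³/s
V = Q/A = 501.5/168.4 = 2.978 ft/s

2.98 ft/s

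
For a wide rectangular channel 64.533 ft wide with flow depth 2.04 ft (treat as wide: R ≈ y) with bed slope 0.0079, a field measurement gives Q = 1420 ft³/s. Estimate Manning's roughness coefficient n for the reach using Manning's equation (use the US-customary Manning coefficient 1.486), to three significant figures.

A = b·y = 64.533 × 2.04 = 131.6 ft²
Wide channel: R ≈ y = 2.04 ft
n = (1.486/Q)·A·R^(2/3)·S^(1/2) = (1.486/1420) × 131.6 × 1.608 × 0.08888 = 0.01970

0.0197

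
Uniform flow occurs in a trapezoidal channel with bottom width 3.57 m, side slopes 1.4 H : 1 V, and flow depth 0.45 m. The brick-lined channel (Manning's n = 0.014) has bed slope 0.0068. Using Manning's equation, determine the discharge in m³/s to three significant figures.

5.73 m³/s

A = (b + z·y)·y = (3.57 + 1.4×0.45)×0.45 = 1.890 m²
P = b + 2y√(1+z²) = 3.57 + 2×0.45×√(1+1.4²) = 5.118 m
R = A/P = 1.890/5.118 = 0.3693 m
Q = (1/n)·A·R^(2/3)·S^(1/2) = (1/0.014) × 1.890 × 0.3693^(2/3) × 0.0068^(1/2) = 5.730 m³/s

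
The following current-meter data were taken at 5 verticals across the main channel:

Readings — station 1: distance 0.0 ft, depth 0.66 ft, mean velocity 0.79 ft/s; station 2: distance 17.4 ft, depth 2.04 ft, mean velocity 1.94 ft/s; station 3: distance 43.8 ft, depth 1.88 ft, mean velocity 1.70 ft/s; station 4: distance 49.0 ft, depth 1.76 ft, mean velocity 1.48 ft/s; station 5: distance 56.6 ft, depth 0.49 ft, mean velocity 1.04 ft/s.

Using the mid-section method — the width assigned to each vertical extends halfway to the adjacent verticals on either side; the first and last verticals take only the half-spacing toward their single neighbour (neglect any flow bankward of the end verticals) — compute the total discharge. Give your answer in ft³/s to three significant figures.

w_1 = (17.4 − 0.0)/2 = 8.7 ft; q_1 = 0.79 × 0.66 × 8.7 = 4.536 ft³/s
w_2 = (43.8 − 0.0)/2 = 21.9 ft; q_2 = 1.94 × 2.04 × 21.9 = 86.67 ft³/s
w_3 = (49.0 − 17.4)/2 = 15.8 ft; q_3 = 1.70 × 1.88 × 15.8 = 50.50 ft³/s
w_4 = (56.6 − 43.8)/2 = 6.4 ft; q_4 = 1.48 × 1.76 × 6.4 = 16.67 ft³/s
w_5 = (56.6 − 49.0)/2 = 3.8 ft; q_5 = 1.04 × 0.49 × 3.8 = 1.936 ft³/s
Q = Σ qᵢ = 160.3 ft³/s

160 ft³/s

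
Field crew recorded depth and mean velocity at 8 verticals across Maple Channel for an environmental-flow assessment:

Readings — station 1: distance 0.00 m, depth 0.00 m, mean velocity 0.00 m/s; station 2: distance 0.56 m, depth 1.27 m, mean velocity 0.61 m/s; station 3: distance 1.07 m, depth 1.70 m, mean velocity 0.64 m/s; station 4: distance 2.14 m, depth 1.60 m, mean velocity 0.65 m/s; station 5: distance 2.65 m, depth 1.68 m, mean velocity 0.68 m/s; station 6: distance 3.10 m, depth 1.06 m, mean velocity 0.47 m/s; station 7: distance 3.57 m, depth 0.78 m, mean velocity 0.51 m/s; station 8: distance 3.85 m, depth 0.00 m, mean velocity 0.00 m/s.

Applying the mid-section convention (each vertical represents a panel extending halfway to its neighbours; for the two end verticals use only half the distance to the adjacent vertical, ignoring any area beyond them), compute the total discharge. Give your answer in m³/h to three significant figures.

w_2 = (1.07 − 0.00)/2 = 0.535 m; q_2 = 0.61 × 1.27 × 0.535 = 0.4145 m³/s
w_3 = (2.14 − 0.56)/2 = 0.79 m; q_3 = 0.64 × 1.70 × 0.79 = 0.8595 m³/s
w_4 = (2.65 − 1.07)/2 = 0.79 m; q_4 = 0.65 × 1.60 × 0.79 = 0.8216 m³/s
w_5 = (3.10 − 2.14)/2 = 0.48 m; q_5 = 0.68 × 1.68 × 0.48 = 0.5484 m³/s
w_6 = (3.57 − 2.65)/2 = 0.46 m; q_6 = 0.47 × 1.06 × 0.46 = 0.2292 m³/s
w_7 = (3.85 − 3.10)/2 = 0.375 m; q_7 = 0.51 × 0.78 × 0.375 = 0.1492 m³/s
Stations 1, 8 contribute zero (depth or velocity is 0).
Q = Σ qᵢ = 3.022 m³/s
= 3.022 × 3600 = 10880 m³/h

10900 m³/h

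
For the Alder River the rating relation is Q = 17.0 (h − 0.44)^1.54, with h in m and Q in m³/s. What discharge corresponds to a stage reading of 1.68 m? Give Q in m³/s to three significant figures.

23.7 m³/s

Q = 17.0 × (1.68 − 0.44)^1.54 = 17.0 × 1.24^1.54 = 23.68 m³/s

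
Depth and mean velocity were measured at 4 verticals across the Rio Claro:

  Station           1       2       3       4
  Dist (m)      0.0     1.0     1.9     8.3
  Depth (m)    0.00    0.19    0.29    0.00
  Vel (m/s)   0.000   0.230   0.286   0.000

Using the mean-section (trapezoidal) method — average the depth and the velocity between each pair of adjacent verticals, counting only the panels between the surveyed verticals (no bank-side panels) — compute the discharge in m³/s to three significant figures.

0.199 m³/s

Panel 1-2: Δb = 1 m, d̄ = (0.00+0.19)/2 = 0.095, v̄ = (0.000+0.230)/2 = 0.115 → q = 1×0.095×0.115 = 0.01093 m³/s
Panel 2-3: Δb = 0.9 m, d̄ = (0.19+0.29)/2 = 0.24, v̄ = (0.230+0.286)/2 = 0.258 → q = 0.9×0.24×0.258 = 0.05573 m³/s
Panel 3-4: Δb = 6.4 m, d̄ = (0.29+0.00)/2 = 0.145, v̄ = (0.286+0.000)/2 = 0.143 → q = 6.4×0.145×0.143 = 0.1327 m³/s
Q = Σ q = 0.1994 m³/s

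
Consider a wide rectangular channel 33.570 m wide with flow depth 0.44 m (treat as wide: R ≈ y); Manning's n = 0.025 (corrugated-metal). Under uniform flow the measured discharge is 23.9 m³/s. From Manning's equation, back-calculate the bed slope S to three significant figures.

0.00489

A = b·y = 33.570 × 0.44 = 14.77 m²
Wide channel: R ≈ y = 0.44 m
S = (Q·n / (1·A·R^(2/3)))² = (23.9×0.025 / (1×14.77×0.5785))² = 0.004889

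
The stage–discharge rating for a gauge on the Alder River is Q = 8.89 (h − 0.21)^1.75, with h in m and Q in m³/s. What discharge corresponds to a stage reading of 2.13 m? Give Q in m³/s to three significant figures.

27.8 m³/s

Q = 8.89 × (2.13 − 0.21)^1.75 = 8.89 × 1.92^1.75 = 27.84 m³/s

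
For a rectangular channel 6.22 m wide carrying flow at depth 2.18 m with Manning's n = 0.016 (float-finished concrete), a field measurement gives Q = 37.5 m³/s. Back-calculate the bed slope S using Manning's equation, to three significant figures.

A = b·y = 6.22 × 2.18 = 13.56 m²
P = b + 2y = 6.22 + 2×2.18 = 10.58 m
R = A/P = 13.56/10.58 = 1.282 m
S = (Q·n / (1·A·R^(2/3)))² = (37.5×0.016 / (1×13.56×1.180))² = 0.001406

0.00141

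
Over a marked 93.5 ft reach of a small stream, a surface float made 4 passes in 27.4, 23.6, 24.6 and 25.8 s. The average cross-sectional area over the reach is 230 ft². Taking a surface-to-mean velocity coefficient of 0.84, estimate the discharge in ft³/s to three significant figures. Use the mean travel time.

t̄ = (27.4 + 23.6 + 24.6 + 25.8) / 4 = 25.35 s
v_surface = L / t̄ = 93.5 / 25.35 = 3.688 ft/s
v_mean = 0.84 × 3.688 = 3.098 ft/s
Q = A × v_mean = 230 × 3.098 = 712.6 ft³/s

713 ft³/s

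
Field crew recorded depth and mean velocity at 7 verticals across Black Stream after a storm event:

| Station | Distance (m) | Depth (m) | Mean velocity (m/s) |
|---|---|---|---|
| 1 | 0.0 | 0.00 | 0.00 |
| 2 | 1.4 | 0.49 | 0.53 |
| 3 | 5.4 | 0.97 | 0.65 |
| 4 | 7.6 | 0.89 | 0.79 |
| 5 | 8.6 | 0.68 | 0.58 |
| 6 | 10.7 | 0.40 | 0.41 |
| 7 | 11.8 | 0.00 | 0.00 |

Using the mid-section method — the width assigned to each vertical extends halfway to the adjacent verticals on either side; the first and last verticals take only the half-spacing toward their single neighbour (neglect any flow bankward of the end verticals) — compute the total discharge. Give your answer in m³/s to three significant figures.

w_2 = (5.4 − 0.0)/2 = 2.7 m; q_2 = 0.53 × 0.49 × 2.7 = 0.7012 m³/s
w_3 = (7.6 − 1.4)/2 = 3.1 m; q_3 = 0.65 × 0.97 × 3.1 = 1.955 m³/s
w_4 = (8.6 − 5.4)/2 = 1.6 m; q_4 = 0.79 × 0.89 × 1.6 = 1.125 m³/s
w_5 = (10.7 − 7.6)/2 = 1.55 m; q_5 = 0.58 × 0.68 × 1.55 = 0.6113 m³/s
w_6 = (11.8 − 8.6)/2 = 1.6 m; q_6 = 0.41 × 0.40 × 1.6 = 0.2624 m³/s
Stations 1, 7 contribute zero (depth or velocity is 0).
Q = Σ qᵢ = 4.654 m³/s

4.65 m³/s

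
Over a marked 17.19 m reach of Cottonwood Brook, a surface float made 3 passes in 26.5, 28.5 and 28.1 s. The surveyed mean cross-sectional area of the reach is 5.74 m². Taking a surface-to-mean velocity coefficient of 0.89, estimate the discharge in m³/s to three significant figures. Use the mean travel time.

t̄ = (26.5 + 28.5 + 28.1) / 3 = 27.7 s
v_surface = L / t̄ = 17.19 / 27.7 = 0.6206 m/s
v_mean = 0.89 × 0.6206 = 0.5523 m/s
Q = A × v_mean = 5.74 × 0.5523 = 3.170 m³/s

3.17 m³/s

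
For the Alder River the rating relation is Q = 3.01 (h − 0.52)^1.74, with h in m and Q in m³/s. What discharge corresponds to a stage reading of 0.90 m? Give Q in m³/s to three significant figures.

0.559 m³/s

Q = 3.01 × (0.90 − 0.52)^1.74 = 3.01 × 0.38^1.74 = 0.5590 m³/s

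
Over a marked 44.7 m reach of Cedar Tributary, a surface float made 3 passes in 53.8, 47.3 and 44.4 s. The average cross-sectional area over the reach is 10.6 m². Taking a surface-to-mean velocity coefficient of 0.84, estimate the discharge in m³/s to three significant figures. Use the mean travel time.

8.21 m³/s

t̄ = (53.8 + 47.3 + 44.4) / 3 = 48.5 s
v_surface = L / t̄ = 44.7 / 48.5 = 0.9216 m/s
v_mean = 0.84 × 0.9216 = 0.7742 m/s
Q = A × v_mean = 10.6 × 0.7742 = 8.206 m³/s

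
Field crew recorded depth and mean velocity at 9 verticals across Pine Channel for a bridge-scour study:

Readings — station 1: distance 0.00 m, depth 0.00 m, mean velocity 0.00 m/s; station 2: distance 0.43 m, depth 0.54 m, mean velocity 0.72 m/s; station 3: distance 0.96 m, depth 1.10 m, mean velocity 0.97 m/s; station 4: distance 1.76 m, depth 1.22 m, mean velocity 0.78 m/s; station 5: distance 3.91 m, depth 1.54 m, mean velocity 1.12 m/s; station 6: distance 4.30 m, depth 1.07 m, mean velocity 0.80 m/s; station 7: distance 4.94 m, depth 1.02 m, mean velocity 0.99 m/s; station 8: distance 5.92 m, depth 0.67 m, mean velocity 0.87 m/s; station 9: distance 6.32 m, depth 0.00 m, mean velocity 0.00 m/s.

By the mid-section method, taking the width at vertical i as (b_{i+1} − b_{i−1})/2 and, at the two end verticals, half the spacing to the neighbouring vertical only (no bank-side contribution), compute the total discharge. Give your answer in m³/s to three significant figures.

6.15 m³/s

w_2 = (0.96 − 0.00)/2 = 0.48 m; q_2 = 0.72 × 0.54 × 0.48 = 0.1866 m³/s
w_3 = (1.76 − 0.43)/2 = 0.665 m; q_3 = 0.97 × 1.10 × 0.665 = 0.7096 m³/s
w_4 = (3.91 − 0.96)/2 = 1.475 m; q_4 = 0.78 × 1.22 × 1.475 = 1.404 m³/s
w_5 = (4.30 − 1.76)/2 = 1.27 m; q_5 = 1.12 × 1.54 × 1.27 = 2.190 m³/s
w_6 = (4.94 − 3.91)/2 = 0.515 m; q_6 = 0.80 × 1.07 × 0.515 = 0.4408 m³/s
w_7 = (5.92 − 4.30)/2 = 0.81 m; q_7 = 0.99 × 1.02 × 0.81 = 0.8179 m³/s
w_8 = (6.32 − 4.94)/2 = 0.69 m; q_8 = 0.87 × 0.67 × 0.69 = 0.4022 m³/s
Stations 1, 9 contribute zero (depth or velocity is 0).
Q = Σ qᵢ = 6.151 m³/s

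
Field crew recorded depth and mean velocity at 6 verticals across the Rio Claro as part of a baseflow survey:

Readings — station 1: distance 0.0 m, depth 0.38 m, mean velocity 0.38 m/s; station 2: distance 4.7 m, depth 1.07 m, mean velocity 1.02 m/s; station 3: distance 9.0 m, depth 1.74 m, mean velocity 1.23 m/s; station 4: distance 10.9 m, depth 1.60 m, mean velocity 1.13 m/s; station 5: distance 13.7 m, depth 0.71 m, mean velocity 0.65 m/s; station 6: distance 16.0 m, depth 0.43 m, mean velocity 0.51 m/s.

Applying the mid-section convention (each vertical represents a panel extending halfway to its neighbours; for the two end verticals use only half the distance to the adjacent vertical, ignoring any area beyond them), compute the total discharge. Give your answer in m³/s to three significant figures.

17.6 m³/s

w_1 = (4.7 − 0.0)/2 = 2.35 m; q_1 = 0.38 × 0.38 × 2.35 = 0.3393 m³/s
w_2 = (9.0 − 0.0)/2 = 4.5 m; q_2 = 1.02 × 1.07 × 4.5 = 4.911 m³/s
w_3 = (10.9 − 4.7)/2 = 3.1 m; q_3 = 1.23 × 1.74 × 3.1 = 6.635 m³/s
w_4 = (13.7 − 9.0)/2 = 2.35 m; q_4 = 1.13 × 1.60 × 2.35 = 4.249 m³/s
w_5 = (16.0 − 10.9)/2 = 2.55 m; q_5 = 0.65 × 0.71 × 2.55 = 1.177 m³/s
w_6 = (16.0 − 13.7)/2 = 1.15 m; q_6 = 0.51 × 0.43 × 1.15 = 0.2522 m³/s
Q = Σ qᵢ = 17.56 m³/s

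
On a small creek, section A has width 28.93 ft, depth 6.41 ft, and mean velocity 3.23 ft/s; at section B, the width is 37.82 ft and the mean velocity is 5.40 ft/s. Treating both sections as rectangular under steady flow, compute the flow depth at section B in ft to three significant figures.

Q = A₁V₁ = (28.93×6.41) × 3.23 = 599.0 ft³/s
d₂ = Q/(b₂ V₂) = 599.0/(37.82×5.40) = 2.933 ft

2.93 ft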